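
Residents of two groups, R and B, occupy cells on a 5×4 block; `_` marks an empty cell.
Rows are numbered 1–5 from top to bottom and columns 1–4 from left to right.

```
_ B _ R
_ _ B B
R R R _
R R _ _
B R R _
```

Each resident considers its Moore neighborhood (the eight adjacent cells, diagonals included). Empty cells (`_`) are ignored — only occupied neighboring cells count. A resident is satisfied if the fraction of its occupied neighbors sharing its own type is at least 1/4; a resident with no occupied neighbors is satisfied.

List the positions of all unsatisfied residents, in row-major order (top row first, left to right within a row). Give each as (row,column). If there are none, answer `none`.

(1,4), (5,1)

Row 1: (1,2)B 1/1 ok · (1,4)R 0/2 unhappy
Row 2: (2,3)B 2/5 ok · (2,4)B 1/3 ok
Row 3: (3,1)R 3/3 ok · (3,2)R 4/5 ok · (3,3)R 2/4 ok
Row 4: (4,1)R 4/5 ok · (4,2)R 6/7 ok
Row 5: (5,1)B 0/3 unhappy · (5,2)R 3/4 ok · (5,3)R 2/2 ok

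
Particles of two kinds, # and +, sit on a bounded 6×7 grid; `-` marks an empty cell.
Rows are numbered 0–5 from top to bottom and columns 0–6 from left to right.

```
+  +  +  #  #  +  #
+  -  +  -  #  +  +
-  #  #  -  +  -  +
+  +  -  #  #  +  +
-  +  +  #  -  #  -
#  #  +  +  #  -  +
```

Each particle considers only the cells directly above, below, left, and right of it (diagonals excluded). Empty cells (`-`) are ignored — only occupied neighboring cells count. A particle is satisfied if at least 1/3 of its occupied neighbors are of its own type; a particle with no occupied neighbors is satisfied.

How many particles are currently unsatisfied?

Row 0: (0,0)+ 2/2 ok · (0,1)+ 2/2 ok · (0,2)+ 2/3 ok · (0,3)# 1/2 ok · (0,4)# 2/3 ok · (0,5)+ 1/3 ok · (0,6)# 0/2 unhappy
Row 1: (1,0)+ 1/1 ok · (1,2)+ 1/2 ok · (1,4)# 1/3 ok · (1,5)+ 2/3 ok · (1,6)+ 2/3 ok
Row 2: (2,1)# 1/2 ok · (2,2)# 1/2 ok · (2,4)+ 0/2 unhappy · (2,6)+ 2/2 ok
Row 3: (3,0)+ 1/1 ok · (3,1)+ 2/3 ok · (3,3)# 2/2 ok · (3,4)# 1/3 ok · (3,5)+ 1/3 ok · (3,6)+ 2/2 ok
Row 4: (4,1)+ 2/3 ok · (4,2)+ 2/3 ok · (4,3)# 1/3 ok · (4,5)# 0/1 unhappy
Row 5: (5,0)# 1/1 ok · (5,1)# 1/3 ok · (5,2)+ 2/3 ok · (5,3)+ 1/3 ok · (5,4)# 0/1 unhappy · (5,6)+ 0/0 ok
Unsatisfied: (0,6), (2,4), (4,5), (5,4) — 4 in total.

4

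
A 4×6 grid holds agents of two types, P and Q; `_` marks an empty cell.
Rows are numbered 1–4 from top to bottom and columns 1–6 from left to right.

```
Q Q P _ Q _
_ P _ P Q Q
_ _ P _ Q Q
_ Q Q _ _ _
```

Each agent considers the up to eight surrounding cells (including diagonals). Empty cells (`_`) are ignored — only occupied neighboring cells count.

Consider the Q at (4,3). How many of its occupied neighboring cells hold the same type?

Occupied neighbors of (4,3): (3,3)=P, (4,2)=Q.
Same type (Q): 1 of 2.

1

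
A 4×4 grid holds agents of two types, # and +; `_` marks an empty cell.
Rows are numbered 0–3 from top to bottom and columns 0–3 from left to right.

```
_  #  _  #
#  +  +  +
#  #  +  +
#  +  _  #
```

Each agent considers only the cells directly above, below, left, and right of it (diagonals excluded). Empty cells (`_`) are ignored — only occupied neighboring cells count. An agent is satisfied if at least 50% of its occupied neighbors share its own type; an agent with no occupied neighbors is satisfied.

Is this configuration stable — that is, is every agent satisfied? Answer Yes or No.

(0,1)# 0/1 ✗
(0,3)# 0/1 ✗
(1,0)# 1/2 ✓
(1,1)+ 1/4 ✗
(1,2)+ 3/3 ✓
(1,3)+ 2/3 ✓
(2,0)# 3/3 ✓
(2,1)# 1/4 ✗
(2,2)+ 2/3 ✓
(2,3)+ 2/3 ✓
(3,0)# 1/2 ✓
(3,1)+ 0/2 ✗
(3,3)# 0/1 ✗
For instance (0,1) has only 0/1 same-type neighbors, below 1/2.

No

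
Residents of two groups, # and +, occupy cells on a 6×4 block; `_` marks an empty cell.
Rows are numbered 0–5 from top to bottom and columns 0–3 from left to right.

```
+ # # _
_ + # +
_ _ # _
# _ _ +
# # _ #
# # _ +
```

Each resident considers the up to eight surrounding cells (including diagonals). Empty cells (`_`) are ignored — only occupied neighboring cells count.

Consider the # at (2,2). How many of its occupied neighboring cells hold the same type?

Occupied neighbors of (2,2): (1,1)=+, (1,2)=#, (1,3)=+, (3,3)=+.
Same type (#): 1 of 4.

1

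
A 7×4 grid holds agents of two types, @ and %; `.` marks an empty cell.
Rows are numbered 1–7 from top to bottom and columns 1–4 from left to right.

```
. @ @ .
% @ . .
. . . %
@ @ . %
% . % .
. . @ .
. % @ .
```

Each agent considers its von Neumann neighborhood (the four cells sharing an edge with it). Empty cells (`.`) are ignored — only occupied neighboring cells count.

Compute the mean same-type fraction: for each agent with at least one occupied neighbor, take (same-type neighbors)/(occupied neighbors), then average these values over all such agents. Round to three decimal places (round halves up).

0.538

Row 1: (1,2)@ 2/2 · (1,3)@ 1/1
Row 2: (2,1)% 0/1 · (2,2)@ 1/2
Row 3: (3,4)% 1/1
Row 4: (4,1)@ 1/2 · (4,2)@ 1/1 · (4,4)% 1/1
Row 5: (5,1)% 0/1 · (5,3)% 0/1
Row 6: (6,3)@ 1/2
Row 7: (7,2)% 0/1 · (7,3)@ 1/2
Sum over 13 agents: 2/2 + 1/1 + 0/1 + 1/2 + 1/1 + 1/2 + 1/1 + 1/1 + 0/1 + 0/1 + 1/2 + 0/1 + 1/2 = 7; mean = 7 ÷ 13 = 7/13 = 0.538461… → 0.538.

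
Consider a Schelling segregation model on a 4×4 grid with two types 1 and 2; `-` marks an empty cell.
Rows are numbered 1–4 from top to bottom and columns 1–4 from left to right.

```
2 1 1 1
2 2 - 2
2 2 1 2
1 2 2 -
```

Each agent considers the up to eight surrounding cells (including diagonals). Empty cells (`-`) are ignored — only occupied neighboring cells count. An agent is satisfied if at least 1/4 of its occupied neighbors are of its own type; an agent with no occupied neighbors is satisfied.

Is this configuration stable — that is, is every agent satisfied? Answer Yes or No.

Row 1: (1,1)2 2/3 satisfied · (1,2)1 1/4 satisfied · (1,3)1 2/4 satisfied · (1,4)1 1/2 satisfied
Row 2: (2,1)2 4/5 satisfied · (2,2)2 4/7 satisfied · (2,4)2 1/4 satisfied
Row 3: (3,1)2 4/5 satisfied · (3,2)2 5/7 satisfied · (3,3)1 0/6 not · (3,4)2 2/3 satisfied
Row 4: (4,1)1 0/3 not · (4,2)2 3/5 satisfied · (4,3)2 3/4 satisfied
For instance (3,3) has only 0/6 same-type neighbors, below 1/4.

No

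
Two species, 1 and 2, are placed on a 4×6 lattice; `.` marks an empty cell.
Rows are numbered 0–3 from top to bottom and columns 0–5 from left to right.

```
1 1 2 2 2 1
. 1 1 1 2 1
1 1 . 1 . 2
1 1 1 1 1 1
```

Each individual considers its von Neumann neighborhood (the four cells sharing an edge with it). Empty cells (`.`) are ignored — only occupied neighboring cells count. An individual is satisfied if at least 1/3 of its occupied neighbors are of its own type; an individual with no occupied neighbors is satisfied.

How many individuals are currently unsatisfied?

1

Row 0: (0,0)1 1/1 ✓ · (0,1)1 2/3 ✓ · (0,2)2 1/3 ✓ · (0,3)2 2/3 ✓ · (0,4)2 2/3 ✓ · (0,5)1 1/2 ✓
Row 1: (1,1)1 3/3 ✓ · (1,2)1 2/3 ✓ · (1,3)1 2/4 ✓ · (1,4)2 1/3 ✓ · (1,5)1 1/3 ✓
Row 2: (2,0)1 2/2 ✓ · (2,1)1 3/3 ✓ · (2,3)1 2/2 ✓ · (2,5)2 0/2 ✗
Row 3: (3,0)1 2/2 ✓ · (3,1)1 3/3 ✓ · (3,2)1 2/2 ✓ · (3,3)1 3/3 ✓ · (3,4)1 2/2 ✓ · (3,5)1 1/2 ✓
Unsatisfied: (2,5) — 1 in total.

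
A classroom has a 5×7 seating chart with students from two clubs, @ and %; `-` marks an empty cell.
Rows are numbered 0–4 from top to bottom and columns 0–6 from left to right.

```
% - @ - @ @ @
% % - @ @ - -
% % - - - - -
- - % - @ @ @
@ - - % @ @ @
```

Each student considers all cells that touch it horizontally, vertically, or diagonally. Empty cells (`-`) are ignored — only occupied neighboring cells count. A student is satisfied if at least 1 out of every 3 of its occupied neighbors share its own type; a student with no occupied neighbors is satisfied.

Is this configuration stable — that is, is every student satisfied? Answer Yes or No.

(0,0)% 2/2 satisfied
(0,2)@ 1/2 satisfied
(0,4)@ 3/3 satisfied
(0,5)@ 3/3 satisfied
(0,6)@ 1/1 satisfied
(1,0)% 4/4 satisfied
(1,1)% 4/5 satisfied
(1,3)@ 3/3 satisfied
(1,4)@ 3/3 satisfied
(2,0)% 3/3 satisfied
(2,1)% 4/4 satisfied
(3,2)% 2/2 satisfied
(3,4)@ 3/4 satisfied
(3,5)@ 5/5 satisfied
(3,6)@ 3/3 satisfied
(4,0)@ 0/0 satisfied
(4,3)% 1/3 satisfied
(4,4)@ 3/4 satisfied
(4,5)@ 5/5 satisfied
(4,6)@ 3/3 satisfied
All meet the threshold, so the configuration is stable.

Yes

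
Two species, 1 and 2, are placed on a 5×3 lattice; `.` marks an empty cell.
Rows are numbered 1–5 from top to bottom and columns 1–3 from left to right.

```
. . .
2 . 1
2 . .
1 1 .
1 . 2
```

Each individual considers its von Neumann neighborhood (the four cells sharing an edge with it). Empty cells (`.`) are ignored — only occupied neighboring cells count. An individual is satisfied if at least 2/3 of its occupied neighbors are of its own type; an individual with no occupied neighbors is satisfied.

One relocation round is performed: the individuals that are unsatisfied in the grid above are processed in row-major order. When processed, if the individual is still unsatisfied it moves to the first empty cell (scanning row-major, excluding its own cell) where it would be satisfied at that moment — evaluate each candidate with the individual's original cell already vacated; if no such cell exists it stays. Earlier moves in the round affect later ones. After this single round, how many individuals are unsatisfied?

0

Initially unsatisfied (in order): (3,1).
  (3,1) → (1,1).
Resulting grid:
2 . .
2 . 1
. . .
1 1 .
1 . 2
All satisfied now.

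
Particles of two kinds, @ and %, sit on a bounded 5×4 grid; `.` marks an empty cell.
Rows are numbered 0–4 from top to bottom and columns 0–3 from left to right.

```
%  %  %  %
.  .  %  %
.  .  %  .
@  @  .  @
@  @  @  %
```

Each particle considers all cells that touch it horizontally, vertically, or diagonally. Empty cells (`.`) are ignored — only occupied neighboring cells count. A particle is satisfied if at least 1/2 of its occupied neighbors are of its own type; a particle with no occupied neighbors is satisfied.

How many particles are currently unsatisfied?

(0,0)% 1/1 satisfied
(0,1)% 3/3 satisfied
(0,2)% 4/4 satisfied
(0,3)% 3/3 satisfied
(1,2)% 5/5 satisfied
(1,3)% 4/4 satisfied
(2,2)% 2/4 satisfied
(3,0)@ 3/3 satisfied
(3,1)@ 4/5 satisfied
(3,3)@ 1/3 not
(4,0)@ 3/3 satisfied
(4,1)@ 4/4 satisfied
(4,2)@ 3/4 satisfied
(4,3)% 0/2 not
Unsatisfied: (3,3), (4,3) — 2 in total.

2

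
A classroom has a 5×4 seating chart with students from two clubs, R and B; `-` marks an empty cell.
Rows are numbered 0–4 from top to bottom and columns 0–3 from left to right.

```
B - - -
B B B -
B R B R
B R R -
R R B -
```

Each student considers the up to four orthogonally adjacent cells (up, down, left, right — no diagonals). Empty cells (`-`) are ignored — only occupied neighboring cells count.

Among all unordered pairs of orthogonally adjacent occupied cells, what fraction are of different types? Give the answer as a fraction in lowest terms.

Scan each occupied cell's neighbors to the right and below so each pair is counted once.
From row 0: 0 unlike of 1 pairs (running 0/1).
From row 1: 1 unlike of 5 pairs (running 1/6).
From row 2: 4 unlike of 6 pairs (running 5/12).
From row 3: 3 unlike of 5 pairs (running 8/17).
From row 4: 1 unlike of 2 pairs (running 9/19).
Total adjacent occupied pairs: 19; unlike-type pairs: 9.
9/19 is already in lowest terms.

9/19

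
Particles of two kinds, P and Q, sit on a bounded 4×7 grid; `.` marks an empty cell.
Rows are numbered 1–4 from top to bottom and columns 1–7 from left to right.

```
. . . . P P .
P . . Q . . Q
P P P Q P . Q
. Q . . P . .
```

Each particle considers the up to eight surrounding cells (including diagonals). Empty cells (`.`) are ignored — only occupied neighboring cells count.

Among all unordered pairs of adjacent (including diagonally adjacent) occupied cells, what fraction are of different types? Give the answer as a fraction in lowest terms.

5/9

Scan each occupied cell's neighbors to the right and below (and the two forward diagonals) so each pair is counted once.
From row 1: 2 unlike of 3 pairs (running 2/3).
From row 2: 2 unlike of 6 pairs (running 4/9).
From row 3: 6 unlike of 9 pairs (running 10/18).
Total adjacent occupied pairs: 18; unlike-type pairs: 10.
10/18 reduces to 5/9.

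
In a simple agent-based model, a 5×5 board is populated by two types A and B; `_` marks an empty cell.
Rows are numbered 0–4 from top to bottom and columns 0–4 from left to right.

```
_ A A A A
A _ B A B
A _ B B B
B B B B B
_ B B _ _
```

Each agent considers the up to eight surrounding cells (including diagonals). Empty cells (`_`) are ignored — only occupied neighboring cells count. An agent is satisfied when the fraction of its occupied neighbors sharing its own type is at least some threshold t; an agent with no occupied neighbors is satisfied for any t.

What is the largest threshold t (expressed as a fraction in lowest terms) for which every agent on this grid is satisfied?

(0,1)A 2/3
(0,2)A 3/4
(0,3)A 3/5
(0,4)A 2/3
(1,0)A 2/2
(1,2)B 2/6
(1,3)A 3/8
(1,4)B 2/5
(2,0)A 1/3
(2,2)B 5/6
(2,3)B 7/8
(2,4)B 4/5
(3,0)B 2/3
(3,1)B 5/6
(3,2)B 6/6
(3,3)B 6/6
(3,4)B 3/3
(4,1)B 4/4
(4,2)B 4/4
The smallest same-type fraction is 2/6 at (1,2), which reduces to 1/3. Any threshold above that leaves this agent unsatisfied.

1/3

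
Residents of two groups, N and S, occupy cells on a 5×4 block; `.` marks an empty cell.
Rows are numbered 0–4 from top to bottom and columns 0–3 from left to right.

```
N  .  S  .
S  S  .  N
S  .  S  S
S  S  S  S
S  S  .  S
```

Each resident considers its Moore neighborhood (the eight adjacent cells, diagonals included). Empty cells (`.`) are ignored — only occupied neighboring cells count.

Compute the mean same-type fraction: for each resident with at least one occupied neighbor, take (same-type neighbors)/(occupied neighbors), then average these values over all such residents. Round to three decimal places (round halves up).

(0,0)N 0/2
(0,2)S 1/2
(1,0)S 2/3
(1,1)S 4/5
(1,3)N 0/3
(2,0)S 4/4
(2,2)S 5/6
(2,3)S 3/4
(3,0)S 4/4
(3,1)S 6/6
(3,2)S 6/6
(3,3)S 4/4
(4,0)S 3/3
(4,1)S 4/4
(4,3)S 2/2
Sum over 15 residents: 0/2 + 1/2 + 2/3 + 4/5 + 0/3 + 4/4 + 5/6 + 3/4 + 4/4 + 6/6 + 6/6 + 4/4 + 3/3 + 4/4 + 2/2 = 231/20; mean = 231/20 ÷ 15 = 77/100 = 0.77 → 0.770.

0.770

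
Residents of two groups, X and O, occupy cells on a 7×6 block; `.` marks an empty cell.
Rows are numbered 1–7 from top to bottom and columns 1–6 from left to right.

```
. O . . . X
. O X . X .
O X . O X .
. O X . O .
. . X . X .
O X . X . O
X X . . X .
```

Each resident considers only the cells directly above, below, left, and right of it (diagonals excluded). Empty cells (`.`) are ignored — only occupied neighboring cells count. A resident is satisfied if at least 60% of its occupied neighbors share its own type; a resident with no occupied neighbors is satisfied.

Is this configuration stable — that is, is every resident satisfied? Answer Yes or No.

No

Row 1: (1,2)O 1/1 satisfied · (1,6)X 0/0 satisfied
Row 2: (2,2)O 1/3 not · (2,3)X 0/1 not · (2,5)X 1/1 satisfied
Row 3: (3,1)O 0/1 not · (3,2)X 0/3 not · (3,4)O 0/1 not · (3,5)X 1/3 not
Row 4: (4,2)O 0/2 not · (4,3)X 1/2 not · (4,5)O 0/2 not
Row 5: (5,3)X 1/1 satisfied · (5,5)X 0/1 not
Row 6: (6,1)O 0/2 not · (6,2)X 1/2 not · (6,4)X 0/0 satisfied · (6,6)O 0/0 satisfied
Row 7: (7,1)X 1/2 not · (7,2)X 2/2 satisfied · (7,5)X 0/0 satisfied
For instance (2,2) has only 1/3 same-type neighbors, below 3/5.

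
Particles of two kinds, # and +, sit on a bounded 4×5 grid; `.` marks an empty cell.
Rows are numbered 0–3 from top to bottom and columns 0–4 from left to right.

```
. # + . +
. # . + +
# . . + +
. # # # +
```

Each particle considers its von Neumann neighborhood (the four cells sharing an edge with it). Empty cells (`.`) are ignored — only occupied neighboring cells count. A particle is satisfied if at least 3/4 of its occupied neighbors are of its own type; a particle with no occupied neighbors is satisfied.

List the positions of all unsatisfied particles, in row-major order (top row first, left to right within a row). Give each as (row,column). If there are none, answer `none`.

(0,1), (0,2), (2,3), (3,3), (3,4)

(0,1)# 1/2 ✗
(0,2)+ 0/1 ✗
(0,4)+ 1/1 ✓
(1,1)# 1/1 ✓
(1,3)+ 2/2 ✓
(1,4)+ 3/3 ✓
(2,0)# 0/0 ✓
(2,3)+ 2/3 ✗
(2,4)+ 3/3 ✓
(3,1)# 1/1 ✓
(3,2)# 2/2 ✓
(3,3)# 1/3 ✗
(3,4)+ 1/2 ✗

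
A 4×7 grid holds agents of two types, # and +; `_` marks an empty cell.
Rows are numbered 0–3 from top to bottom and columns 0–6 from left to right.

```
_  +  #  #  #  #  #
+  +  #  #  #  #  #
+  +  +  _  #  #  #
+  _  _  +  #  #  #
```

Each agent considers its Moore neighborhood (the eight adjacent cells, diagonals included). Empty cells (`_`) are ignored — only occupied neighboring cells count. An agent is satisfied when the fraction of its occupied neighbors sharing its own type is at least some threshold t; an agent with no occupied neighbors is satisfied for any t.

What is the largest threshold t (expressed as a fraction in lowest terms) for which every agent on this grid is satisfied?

Row 0: (0,1)+ 2/4 · (0,2)# 3/5 · (0,3)# 5/5 · (0,4)# 5/5 · (0,5)# 5/5 · (0,6)# 3/3
Row 1: (1,0)+ 4/4 · (1,1)+ 5/7 · (1,2)# 3/7 · (1,3)# 6/7 · (1,4)# 7/7 · (1,5)# 8/8 · (1,6)# 5/5
Row 2: (2,0)+ 4/4 · (2,1)+ 5/6 · (2,2)+ 3/5 · (2,4)# 6/7 · (2,5)# 8/8 · (2,6)# 5/5
Row 3: (3,0)+ 2/2 · (3,3)+ 1/3 · (3,4)# 3/4 · (3,5)# 5/5 · (3,6)# 3/3
The smallest same-type fraction is 1/3 at (3,3), which reduces to 1/3. Any threshold above that leaves this agent unsatisfied.

1/3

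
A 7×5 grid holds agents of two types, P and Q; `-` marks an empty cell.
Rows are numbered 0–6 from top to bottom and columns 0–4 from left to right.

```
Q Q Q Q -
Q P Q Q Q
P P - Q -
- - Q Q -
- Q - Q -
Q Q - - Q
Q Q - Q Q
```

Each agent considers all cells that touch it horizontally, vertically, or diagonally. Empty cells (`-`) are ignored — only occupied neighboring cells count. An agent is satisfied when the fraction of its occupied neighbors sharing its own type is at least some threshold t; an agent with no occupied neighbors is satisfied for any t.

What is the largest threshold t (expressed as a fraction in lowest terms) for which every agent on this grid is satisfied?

Row 0: (0,0)Q 2/3 · (0,1)Q 4/5 · (0,2)Q 4/5 · (0,3)Q 4/4
Row 1: (1,0)Q 2/5 · (1,1)P 2/7 · (1,2)Q 5/7 · (1,3)Q 5/5 · (1,4)Q 3/3
Row 2: (2,0)P 2/3 · (2,1)P 2/5 · (2,3)Q 5/5
Row 3: (3,2)Q 4/5 · (3,3)Q 3/3
Row 4: (4,1)Q 3/3 · (4,3)Q 3/3
Row 5: (5,0)Q 4/4 · (5,1)Q 4/4 · (5,4)Q 3/3
Row 6: (6,0)Q 3/3 · (6,1)Q 3/3 · (6,3)Q 2/2 · (6,4)Q 2/2
The smallest same-type fraction is 2/7 at (1,1), which reduces to 2/7. Any threshold above that leaves this agent unsatisfied.

2/7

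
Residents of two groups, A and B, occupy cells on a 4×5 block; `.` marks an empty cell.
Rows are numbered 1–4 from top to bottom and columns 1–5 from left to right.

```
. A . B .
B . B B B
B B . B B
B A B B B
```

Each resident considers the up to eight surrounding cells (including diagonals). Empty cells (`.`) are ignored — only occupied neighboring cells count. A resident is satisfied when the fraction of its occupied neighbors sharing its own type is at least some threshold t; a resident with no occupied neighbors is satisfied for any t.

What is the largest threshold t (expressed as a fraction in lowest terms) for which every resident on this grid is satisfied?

0/1

(1,2)A 0/2
(1,4)B 3/3
(2,1)B 2/3
(2,3)B 4/5
(2,4)B 5/5
(2,5)B 4/4
(3,1)B 3/4
(3,2)B 5/6
(3,4)B 7/7
(3,5)B 5/5
(4,1)B 2/3
(4,2)A 0/4
(4,3)B 3/4
(4,4)B 4/4
(4,5)B 3/3
The smallest same-type fraction is 0/2 at (1,2), which reduces to 0/1. Any threshold above that leaves this resident unsatisfied.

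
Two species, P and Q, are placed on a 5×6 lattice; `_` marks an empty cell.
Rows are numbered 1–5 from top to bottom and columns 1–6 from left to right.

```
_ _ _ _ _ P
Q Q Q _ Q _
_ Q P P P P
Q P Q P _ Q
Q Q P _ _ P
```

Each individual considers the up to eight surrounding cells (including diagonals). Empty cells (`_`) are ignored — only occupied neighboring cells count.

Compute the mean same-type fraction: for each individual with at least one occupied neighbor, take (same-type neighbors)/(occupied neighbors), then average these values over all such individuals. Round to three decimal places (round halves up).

Row 1: (1,6)P 0/1
Row 2: (2,1)Q 2/2 · (2,2)Q 3/4 · (2,3)Q 2/4 · (2,5)Q 0/4
Row 3: (3,2)Q 5/7 · (3,3)P 3/7 · (3,4)P 3/6 · (3,5)P 3/5 · (3,6)P 1/3
Row 4: (4,1)Q 3/4 · (4,2)P 2/7 · (4,3)Q 2/7 · (4,4)P 4/5 · (4,6)Q 0/3
Row 5: (5,1)Q 2/3 · (5,2)Q 3/5 · (5,3)P 2/4 · (5,6)P 0/1
Sum over 19 individuals: 0/1 + 2/2 + 3/4 + 2/4 + 0/4 + 5/7 + 3/7 + 3/6 + 3/5 + 1/3 + 3/4 + 2/7 + 2/7 + 4/5 + 0/3 + 2/3 + 3/5 + 2/4 + 0/1 = 61/7; mean = 61/7 ÷ 19 = 61/133 = 0.458646… → 0.459.

0.459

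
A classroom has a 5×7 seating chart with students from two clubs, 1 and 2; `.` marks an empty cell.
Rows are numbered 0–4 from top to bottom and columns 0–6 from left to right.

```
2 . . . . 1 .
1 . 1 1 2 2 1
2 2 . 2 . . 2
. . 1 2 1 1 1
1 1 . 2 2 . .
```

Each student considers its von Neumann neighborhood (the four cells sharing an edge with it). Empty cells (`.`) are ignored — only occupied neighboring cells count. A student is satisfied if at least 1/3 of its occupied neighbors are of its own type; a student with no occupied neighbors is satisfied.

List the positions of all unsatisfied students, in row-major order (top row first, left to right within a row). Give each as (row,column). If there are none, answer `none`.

(0,0), (0,5), (1,0), (1,6), (2,6), (3,2)

Row 0: (0,0)2 0/1 not · (0,5)1 0/1 not
Row 1: (1,0)1 0/2 not · (1,2)1 1/1 satisfied · (1,3)1 1/3 satisfied · (1,4)2 1/2 satisfied · (1,5)2 1/3 satisfied · (1,6)1 0/2 not
Row 2: (2,0)2 1/2 satisfied · (2,1)2 1/1 satisfied · (2,3)2 1/2 satisfied · (2,6)2 0/2 not
Row 3: (3,2)1 0/1 not · (3,3)2 2/4 satisfied · (3,4)1 1/3 satisfied · (3,5)1 2/2 satisfied · (3,6)1 1/2 satisfied
Row 4: (4,0)1 1/1 satisfied · (4,1)1 1/1 satisfied · (4,3)2 2/2 satisfied · (4,4)2 1/2 satisfied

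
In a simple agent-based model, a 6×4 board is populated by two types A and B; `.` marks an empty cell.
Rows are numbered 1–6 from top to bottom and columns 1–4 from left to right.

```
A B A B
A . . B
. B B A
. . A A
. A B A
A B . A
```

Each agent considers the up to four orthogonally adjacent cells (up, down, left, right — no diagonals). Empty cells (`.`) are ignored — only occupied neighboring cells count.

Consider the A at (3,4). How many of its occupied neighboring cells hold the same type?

1

Occupied neighbors of (3,4): (2,4)=B, (4,4)=A, (3,3)=B.
Same type (A): 1 of 3.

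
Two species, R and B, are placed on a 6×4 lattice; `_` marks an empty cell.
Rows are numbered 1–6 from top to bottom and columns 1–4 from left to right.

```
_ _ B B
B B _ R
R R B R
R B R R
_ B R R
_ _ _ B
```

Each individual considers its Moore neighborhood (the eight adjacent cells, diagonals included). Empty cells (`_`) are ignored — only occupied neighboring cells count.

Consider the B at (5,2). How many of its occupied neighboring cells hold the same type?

1

Occupied neighbors of (5,2): (4,1)=R, (4,2)=B, (4,3)=R, (5,3)=R.
Same type (B): 1 of 4.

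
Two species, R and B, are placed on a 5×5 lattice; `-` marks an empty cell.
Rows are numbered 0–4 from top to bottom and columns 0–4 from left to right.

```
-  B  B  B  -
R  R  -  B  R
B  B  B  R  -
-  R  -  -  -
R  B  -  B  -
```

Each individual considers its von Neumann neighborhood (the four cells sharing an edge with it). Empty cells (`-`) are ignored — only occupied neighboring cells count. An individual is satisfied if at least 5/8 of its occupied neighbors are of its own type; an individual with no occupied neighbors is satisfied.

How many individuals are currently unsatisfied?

(0,1)B 1/2 ✗
(0,2)B 2/2 ✓
(0,3)B 2/2 ✓
(1,0)R 1/2 ✗
(1,1)R 1/3 ✗
(1,3)B 1/3 ✗
(1,4)R 0/1 ✗
(2,0)B 1/2 ✗
(2,1)B 2/4 ✗
(2,2)B 1/2 ✗
(2,3)R 0/2 ✗
(3,1)R 0/2 ✗
(4,0)R 0/1 ✗
(4,1)B 0/2 ✗
(4,3)B 0/0 ✓
Unsatisfied: (0,1), (1,0), (1,1), (1,3), (1,4), (2,0), (2,1), (2,2), (2,3), (3,1), (4,0), (4,1) — 12 in total.

12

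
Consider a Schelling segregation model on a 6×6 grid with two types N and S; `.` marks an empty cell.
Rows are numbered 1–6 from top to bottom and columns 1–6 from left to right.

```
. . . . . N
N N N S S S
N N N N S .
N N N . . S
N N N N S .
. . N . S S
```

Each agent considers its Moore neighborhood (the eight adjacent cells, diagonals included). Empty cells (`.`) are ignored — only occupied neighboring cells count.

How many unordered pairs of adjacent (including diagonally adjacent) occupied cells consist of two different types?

Scan each occupied cell's neighbors to the right and below (and the two forward diagonals) so each pair is counted once.
From row 1: 2 unlike of 2 pairs (running 2/2).
From row 2: 4 unlike of 19 pairs (running 6/21).
From row 3: 1 unlike of 13 pairs (running 7/34).
From row 4: 0 unlike of 11 pairs (running 7/45).
From row 5: 2 unlike of 10 pairs (running 9/55).
From row 6: 0 unlike of 1 pairs (running 9/56).
Total adjacent occupied pairs: 56; unlike-type pairs: 9.

9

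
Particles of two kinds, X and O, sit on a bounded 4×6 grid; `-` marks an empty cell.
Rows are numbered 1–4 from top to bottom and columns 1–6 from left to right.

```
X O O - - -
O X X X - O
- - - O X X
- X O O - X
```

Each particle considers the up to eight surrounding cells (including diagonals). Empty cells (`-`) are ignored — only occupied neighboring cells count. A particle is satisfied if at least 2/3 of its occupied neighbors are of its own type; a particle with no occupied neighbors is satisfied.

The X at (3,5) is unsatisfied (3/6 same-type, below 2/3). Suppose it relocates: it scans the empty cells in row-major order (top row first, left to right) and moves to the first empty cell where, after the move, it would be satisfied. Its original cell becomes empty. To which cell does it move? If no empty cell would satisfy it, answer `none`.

Vacating (3,5). Empty cells in order:
  (1,4): 2/3 same-type → satisfied — stop here.

(1,4)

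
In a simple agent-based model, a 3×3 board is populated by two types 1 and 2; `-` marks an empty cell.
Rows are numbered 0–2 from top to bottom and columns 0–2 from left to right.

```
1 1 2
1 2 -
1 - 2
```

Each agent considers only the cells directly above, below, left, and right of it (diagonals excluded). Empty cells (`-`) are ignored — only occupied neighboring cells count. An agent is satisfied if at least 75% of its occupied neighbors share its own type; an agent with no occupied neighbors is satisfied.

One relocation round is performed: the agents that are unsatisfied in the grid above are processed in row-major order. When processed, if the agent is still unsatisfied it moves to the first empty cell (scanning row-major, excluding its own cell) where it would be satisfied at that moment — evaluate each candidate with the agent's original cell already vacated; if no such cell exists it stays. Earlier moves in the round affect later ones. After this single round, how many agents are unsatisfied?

Initially unsatisfied (in order): (0,1), (0,2), (1,0), (1,1).
  (0,1): no empty cell satisfies it; stays.
  (0,2) → (1,2).
  (1,0): no empty cell satisfies it; stays.
  (1,1): no empty cell satisfies it; stays.
Resulting grid:
1 1 -
1 2 2
1 - 2
Unsatisfied now: (0,1), (1,0), (1,1).

3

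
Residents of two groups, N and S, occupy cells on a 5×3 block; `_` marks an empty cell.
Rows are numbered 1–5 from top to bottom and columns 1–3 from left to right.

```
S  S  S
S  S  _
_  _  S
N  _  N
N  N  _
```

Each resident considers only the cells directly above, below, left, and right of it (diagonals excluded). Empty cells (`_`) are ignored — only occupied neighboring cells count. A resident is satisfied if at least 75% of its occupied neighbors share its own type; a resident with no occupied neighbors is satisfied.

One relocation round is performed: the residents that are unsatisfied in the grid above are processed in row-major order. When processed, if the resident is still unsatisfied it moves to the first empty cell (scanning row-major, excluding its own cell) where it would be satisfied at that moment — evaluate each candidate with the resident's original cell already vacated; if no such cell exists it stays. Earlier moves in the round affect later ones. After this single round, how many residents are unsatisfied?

Initially unsatisfied (in order): (3,3), (4,3).
  (3,3) → (2,3).
  (4,3): now satisfied by earlier moves; stays.
Resulting grid:
S S S
S S S
_ _ _
N _ N
N N _
All satisfied now.

0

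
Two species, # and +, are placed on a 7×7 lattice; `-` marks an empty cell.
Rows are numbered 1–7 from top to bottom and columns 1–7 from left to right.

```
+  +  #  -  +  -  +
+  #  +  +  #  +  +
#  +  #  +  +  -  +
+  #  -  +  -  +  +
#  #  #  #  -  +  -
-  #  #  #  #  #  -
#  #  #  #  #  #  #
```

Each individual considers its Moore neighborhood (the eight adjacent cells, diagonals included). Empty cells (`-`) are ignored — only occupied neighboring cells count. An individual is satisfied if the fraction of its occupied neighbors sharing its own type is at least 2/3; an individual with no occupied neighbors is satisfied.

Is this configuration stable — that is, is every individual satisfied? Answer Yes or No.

(1,1)+ 2/3 satisfied
(1,2)+ 3/5 not
(1,3)# 1/4 not
(1,5)+ 2/3 satisfied
(1,7)+ 2/2 satisfied
(2,1)+ 3/5 not
(2,2)# 3/8 not
(2,3)+ 4/7 not
(2,4)+ 4/7 not
(2,5)# 0/5 not
(2,6)+ 5/6 satisfied
(2,7)+ 3/3 satisfied
(3,1)# 2/5 not
(3,2)+ 3/7 not
(3,3)# 2/7 not
(3,4)+ 4/6 satisfied
(3,5)+ 5/6 satisfied
(3,7)+ 4/4 satisfied
(4,1)+ 1/5 not
(4,2)# 5/7 satisfied
(4,4)+ 2/5 not
(4,6)+ 4/4 satisfied
(4,7)+ 3/3 satisfied
(5,1)# 3/4 satisfied
(5,2)# 5/6 satisfied
(5,3)# 6/7 satisfied
(5,4)# 4/5 satisfied
(5,6)+ 2/4 not
(6,2)# 7/7 satisfied
(6,3)# 8/8 satisfied
(6,4)# 7/7 satisfied
(6,5)# 6/7 satisfied
(6,6)# 4/5 satisfied
(7,1)# 2/2 satisfied
(7,2)# 4/4 satisfied
(7,3)# 5/5 satisfied
(7,4)# 5/5 satisfied
(7,5)# 5/5 satisfied
(7,6)# 4/4 satisfied
(7,7)# 2/2 satisfied
For instance (1,2) has only 3/5 same-type neighbors, below 2/3.

No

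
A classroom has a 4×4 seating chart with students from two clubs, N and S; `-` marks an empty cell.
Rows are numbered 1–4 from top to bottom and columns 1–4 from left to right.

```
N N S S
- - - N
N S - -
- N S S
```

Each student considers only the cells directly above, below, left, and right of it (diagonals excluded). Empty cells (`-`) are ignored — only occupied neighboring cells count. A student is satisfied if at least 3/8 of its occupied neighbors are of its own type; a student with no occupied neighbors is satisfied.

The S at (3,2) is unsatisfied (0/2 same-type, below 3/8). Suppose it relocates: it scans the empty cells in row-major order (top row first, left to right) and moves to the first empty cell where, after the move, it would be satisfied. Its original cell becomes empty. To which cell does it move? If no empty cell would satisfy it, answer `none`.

Vacating (3,2). Empty cells in order:
  (2,1): 0/2 same-type → still unsatisfied.
  (2,2): 0/1 same-type → still unsatisfied.
  (2,3): 1/2 same-type → satisfied — stop here.

(2,3)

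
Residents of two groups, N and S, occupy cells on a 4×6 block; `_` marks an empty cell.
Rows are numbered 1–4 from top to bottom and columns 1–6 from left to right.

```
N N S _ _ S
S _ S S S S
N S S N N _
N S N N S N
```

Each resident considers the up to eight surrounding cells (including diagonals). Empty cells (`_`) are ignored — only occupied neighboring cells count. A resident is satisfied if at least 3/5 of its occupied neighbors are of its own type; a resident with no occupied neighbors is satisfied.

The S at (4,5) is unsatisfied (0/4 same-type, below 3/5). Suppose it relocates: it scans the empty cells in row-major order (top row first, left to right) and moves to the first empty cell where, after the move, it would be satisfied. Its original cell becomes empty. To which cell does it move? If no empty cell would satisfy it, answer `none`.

Vacating (4,5). Empty cells in order:
  (1,4): 4/4 same-type → satisfied — stop here.

(1,4)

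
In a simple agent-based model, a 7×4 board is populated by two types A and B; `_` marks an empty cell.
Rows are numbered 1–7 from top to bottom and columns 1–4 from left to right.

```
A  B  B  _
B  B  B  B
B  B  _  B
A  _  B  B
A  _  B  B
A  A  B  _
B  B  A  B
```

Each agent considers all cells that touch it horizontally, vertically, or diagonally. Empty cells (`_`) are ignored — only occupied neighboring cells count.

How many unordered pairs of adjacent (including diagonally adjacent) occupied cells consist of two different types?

Scan each occupied cell's neighbors to the right and below (and the two forward diagonals) so each pair is counted once.
From row 1: 3 unlike of 10 pairs (running 3/10).
From row 2: 0 unlike of 10 pairs (running 3/20).
From row 3: 2 unlike of 6 pairs (running 5/26).
From row 4: 0 unlike of 6 pairs (running 5/32).
From row 5: 1 unlike of 6 pairs (running 6/38).
From row 6: 6 unlike of 10 pairs (running 12/48).
From row 7: 2 unlike of 3 pairs (running 14/51).
Total adjacent occupied pairs: 51; unlike-type pairs: 14.

14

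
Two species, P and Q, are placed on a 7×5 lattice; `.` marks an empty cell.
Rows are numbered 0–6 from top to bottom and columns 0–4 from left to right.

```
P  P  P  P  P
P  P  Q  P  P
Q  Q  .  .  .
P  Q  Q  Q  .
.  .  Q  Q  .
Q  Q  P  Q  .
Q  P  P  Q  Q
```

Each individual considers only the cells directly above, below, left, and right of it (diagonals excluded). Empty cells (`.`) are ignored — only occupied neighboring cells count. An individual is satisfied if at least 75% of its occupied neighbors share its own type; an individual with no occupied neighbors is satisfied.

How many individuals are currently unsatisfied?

Row 0: (0,0)P 2/2 ok · (0,1)P 3/3 ok · (0,2)P 2/3 unhappy · (0,3)P 3/3 ok · (0,4)P 2/2 ok
Row 1: (1,0)P 2/3 unhappy · (1,1)P 2/4 unhappy · (1,2)Q 0/3 unhappy · (1,3)P 2/3 unhappy · (1,4)P 2/2 ok
Row 2: (2,0)Q 1/3 unhappy · (2,1)Q 2/3 unhappy
Row 3: (3,0)P 0/2 unhappy · (3,1)Q 2/3 unhappy · (3,2)Q 3/3 ok · (3,3)Q 2/2 ok
Row 4: (4,2)Q 2/3 unhappy · (4,3)Q 3/3 ok
Row 5: (5,0)Q 2/2 ok · (5,1)Q 1/3 unhappy · (5,2)P 1/4 unhappy · (5,3)Q 2/3 unhappy
Row 6: (6,0)Q 1/2 unhappy · (6,1)P 1/3 unhappy · (6,2)P 2/3 unhappy · (6,3)Q 2/3 unhappy · (6,4)Q 1/1 ok
Unsatisfied: (0,2), (1,0), (1,1), (1,2), (1,3), (2,0), (2,1), (3,0), (3,1), (4,2), (5,1), (5,2), (5,3), (6,0), (6,1), (6,2), (6,3) — 17 in total.

17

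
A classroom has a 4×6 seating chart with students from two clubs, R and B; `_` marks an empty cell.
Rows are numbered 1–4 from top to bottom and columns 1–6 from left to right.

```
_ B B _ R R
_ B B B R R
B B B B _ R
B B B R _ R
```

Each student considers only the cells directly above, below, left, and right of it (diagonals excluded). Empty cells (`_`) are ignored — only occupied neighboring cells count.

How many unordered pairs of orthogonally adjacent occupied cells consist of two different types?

3

Scan each occupied cell's neighbors to the right and below so each pair is counted once.
From row 1: 0 unlike of 6 pairs (running 0/6).
From row 2: 1 unlike of 8 pairs (running 1/14).
From row 3: 1 unlike of 8 pairs (running 2/22).
From row 4: 1 unlike of 3 pairs (running 3/25).
Total adjacent occupied pairs: 25; unlike-type pairs: 3.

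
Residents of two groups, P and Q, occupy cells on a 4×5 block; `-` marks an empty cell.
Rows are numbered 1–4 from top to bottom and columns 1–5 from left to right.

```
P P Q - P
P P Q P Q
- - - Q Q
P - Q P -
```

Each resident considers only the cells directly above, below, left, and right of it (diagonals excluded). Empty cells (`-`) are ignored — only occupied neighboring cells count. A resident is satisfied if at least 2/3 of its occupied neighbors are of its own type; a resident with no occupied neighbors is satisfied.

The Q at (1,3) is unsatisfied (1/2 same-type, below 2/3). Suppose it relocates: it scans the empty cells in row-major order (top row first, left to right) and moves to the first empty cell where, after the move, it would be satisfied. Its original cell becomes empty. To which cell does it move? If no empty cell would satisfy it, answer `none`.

Vacating (1,3). Empty cells in order:
  (1,4): 0/2 same-type → still unsatisfied.
  (3,1): 0/2 same-type → still unsatisfied.
  (3,2): 0/1 same-type → still unsatisfied.
  (3,3): 3/3 same-type → satisfied — stop here.

(3,3)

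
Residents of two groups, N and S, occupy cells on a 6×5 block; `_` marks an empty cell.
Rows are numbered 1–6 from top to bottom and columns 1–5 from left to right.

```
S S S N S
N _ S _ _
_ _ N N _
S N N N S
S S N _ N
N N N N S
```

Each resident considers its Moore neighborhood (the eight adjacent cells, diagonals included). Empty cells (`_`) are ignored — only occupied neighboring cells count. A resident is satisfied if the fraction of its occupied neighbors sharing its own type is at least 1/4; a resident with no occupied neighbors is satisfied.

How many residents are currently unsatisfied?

5

(1,1)S 1/2 ✓
(1,2)S 3/4 ✓
(1,3)S 2/3 ✓
(1,4)N 0/3 ✗
(1,5)S 0/1 ✗
(2,1)N 0/2 ✗
(2,3)S 2/5 ✓
(3,3)N 4/5 ✓
(3,4)N 3/5 ✓
(4,1)S 2/3 ✓
(4,2)N 3/6 ✓
(4,3)N 5/6 ✓
(4,4)N 5/6 ✓
(4,5)S 0/3 ✗
(5,1)S 2/5 ✓
(5,2)S 2/8 ✓
(5,3)N 6/7 ✓
(5,5)N 2/4 ✓
(6,1)N 1/3 ✓
(6,2)N 3/5 ✓
(6,3)N 3/4 ✓
(6,4)N 3/4 ✓
(6,5)S 0/2 ✗
Unsatisfied: (1,4), (1,5), (2,1), (4,5), (6,5) — 5 in total.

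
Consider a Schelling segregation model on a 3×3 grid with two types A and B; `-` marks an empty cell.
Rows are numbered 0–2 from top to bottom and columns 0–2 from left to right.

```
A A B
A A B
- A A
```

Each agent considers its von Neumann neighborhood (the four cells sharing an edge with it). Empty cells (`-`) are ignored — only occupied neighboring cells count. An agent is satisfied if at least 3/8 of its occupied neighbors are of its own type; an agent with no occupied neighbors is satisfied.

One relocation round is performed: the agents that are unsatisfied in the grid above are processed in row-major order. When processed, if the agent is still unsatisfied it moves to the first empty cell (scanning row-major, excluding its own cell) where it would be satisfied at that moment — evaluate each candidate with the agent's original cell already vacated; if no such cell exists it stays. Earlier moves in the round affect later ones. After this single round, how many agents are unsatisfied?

1

Initially unsatisfied (in order): (1,2).
  (1,2): no empty cell satisfies it; stays.
Resulting grid:
A A B
A A B
- A A
Unsatisfied now: (1,2).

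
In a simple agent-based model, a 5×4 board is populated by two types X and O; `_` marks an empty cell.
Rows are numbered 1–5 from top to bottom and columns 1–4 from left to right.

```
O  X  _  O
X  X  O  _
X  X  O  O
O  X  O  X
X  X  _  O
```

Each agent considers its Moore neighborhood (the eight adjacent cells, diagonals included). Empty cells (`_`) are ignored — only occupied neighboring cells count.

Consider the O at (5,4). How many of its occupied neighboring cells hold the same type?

Occupied neighbors of (5,4): (4,3)=O, (4,4)=X.
Same type (O): 1 of 2.

1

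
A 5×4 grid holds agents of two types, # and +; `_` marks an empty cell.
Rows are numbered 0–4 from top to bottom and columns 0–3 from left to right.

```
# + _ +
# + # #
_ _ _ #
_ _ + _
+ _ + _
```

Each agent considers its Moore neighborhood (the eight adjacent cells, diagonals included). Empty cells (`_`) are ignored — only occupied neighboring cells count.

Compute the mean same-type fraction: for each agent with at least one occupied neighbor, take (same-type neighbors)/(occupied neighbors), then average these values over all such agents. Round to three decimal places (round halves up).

(0,0)# 1/3
(0,1)+ 1/4
(0,3)+ 0/2
(1,0)# 1/3
(1,1)+ 1/4
(1,2)# 2/5
(1,3)# 2/3
(2,3)# 2/3
(3,2)+ 1/2
(4,0)+ — no occupied neighbors
(4,2)+ 1/1
Sum over 10 agents: 1/3 + 1/4 + 0/2 + 1/3 + 1/4 + 2/5 + 2/3 + 2/3 + 1/2 + 1/1 = 22/5; mean = 22/5 ÷ 10 = 11/25 = 0.44 → 0.440.

0.440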